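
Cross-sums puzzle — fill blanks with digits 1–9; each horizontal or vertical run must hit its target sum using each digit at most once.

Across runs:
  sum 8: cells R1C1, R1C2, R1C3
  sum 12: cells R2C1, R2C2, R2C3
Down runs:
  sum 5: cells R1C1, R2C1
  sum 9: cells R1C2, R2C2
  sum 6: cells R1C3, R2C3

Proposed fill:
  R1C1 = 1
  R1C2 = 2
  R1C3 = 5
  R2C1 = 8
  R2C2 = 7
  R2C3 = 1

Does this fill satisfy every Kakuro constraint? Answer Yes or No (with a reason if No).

No — the across run R2C1–R2C3 sums to 16, not 12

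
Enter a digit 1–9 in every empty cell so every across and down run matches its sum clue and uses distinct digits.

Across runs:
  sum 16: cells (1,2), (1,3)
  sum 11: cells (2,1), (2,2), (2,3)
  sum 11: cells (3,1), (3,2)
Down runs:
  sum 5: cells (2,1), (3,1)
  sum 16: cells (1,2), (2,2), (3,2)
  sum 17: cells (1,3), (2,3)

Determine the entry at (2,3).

16 in 2 cells must be {7,9}; 17 in 2 cells must be {8,9}.
The 16 across and the 17 down share only 9, so (1,3) = 9.
(2,3) = 17 − 9 = 8 completes the 17 down.
(1,2) = 16 − 9 = 7 completes the 16 across.
(2,2) = 1: the only remaining digit allowed by both the 11 across and the 16 down.
(3,2) = 16 − 8 = 8 completes the 16 down.
(2,1) = 11 − 9 = 2 completes the 11 across.
(3,1) = 11 − 8 = 3 completes the 11 across.

8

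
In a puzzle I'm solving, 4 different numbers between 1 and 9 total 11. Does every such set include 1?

The only way to make 11 from 4 distinct digits is {1,2,3,5}, which contains 1.

Yes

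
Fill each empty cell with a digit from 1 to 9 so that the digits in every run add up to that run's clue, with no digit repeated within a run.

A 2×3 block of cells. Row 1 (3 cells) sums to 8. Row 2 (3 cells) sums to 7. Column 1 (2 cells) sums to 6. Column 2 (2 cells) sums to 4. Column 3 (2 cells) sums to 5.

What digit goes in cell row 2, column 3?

4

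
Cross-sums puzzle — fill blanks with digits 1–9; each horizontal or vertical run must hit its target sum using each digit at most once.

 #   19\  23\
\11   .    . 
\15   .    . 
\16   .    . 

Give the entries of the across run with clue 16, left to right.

16 in 2 cells must be {7,9}; 23 in 3 cells must be {6,8,9}.
The 16 across and the 23 down share only 9, so R3C2 = 9.
R3C1 = 16 − 9 = 7 completes the 16 across.
Nothing is forced directly, so branch on R1C2, whose candidates are 6 or 8. If R1C2 = 6: then R1C1 would have to be in {5} for the 11 across but in {3,4,8,9} for the 19 down — contradiction. So R1C2 = 8.
R1C1 = 11 − 8 = 3 completes the 11 across.
R2C1 = 19 − 10 = 9 completes the 19 down.
R2C2 = 15 − 9 = 6 completes the 15 across.

7 9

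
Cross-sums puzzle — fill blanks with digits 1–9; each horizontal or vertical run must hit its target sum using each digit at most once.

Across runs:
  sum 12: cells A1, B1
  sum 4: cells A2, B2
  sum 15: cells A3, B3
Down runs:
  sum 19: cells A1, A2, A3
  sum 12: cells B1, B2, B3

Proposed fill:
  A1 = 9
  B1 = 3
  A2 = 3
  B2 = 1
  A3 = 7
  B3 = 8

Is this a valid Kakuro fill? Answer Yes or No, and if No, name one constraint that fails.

Across: 9+3=12; 3+1=4; 7+8=15. Down: 9+3+7=19; 3+1+8=12. No digit repeats within any run.

Yes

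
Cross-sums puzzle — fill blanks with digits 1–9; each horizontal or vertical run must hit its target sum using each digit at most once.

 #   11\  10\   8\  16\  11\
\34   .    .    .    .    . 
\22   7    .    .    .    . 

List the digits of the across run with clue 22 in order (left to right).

7, 1, 2, 9, 3

34 in 5 cells must be {4,6,7,8,9}; 16 in 2 cells must be {7,9}.
R1C1 = 11 − 7 = 4 completes the 11 down.
R2C4 = 9: the only remaining digit allowed by both the 22 across and the 16 down.
R1C4 = 16 − 9 = 7 completes the 16 down.
Given what's placed, R1C3 must be 6 to fit the 34 across and 8 down.
R2C3 = 8 − 6 = 2 completes the 8 down.
Given what's placed, R2C5 must be 3 to fit the 22 across and 11 down.
R1C5 = 11 − 3 = 8 completes the 11 down.
R2C2 = 22 − 21 = 1 completes the 22 across.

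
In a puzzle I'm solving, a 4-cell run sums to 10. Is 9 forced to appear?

The only way to make 10 from 4 distinct digits is {1,2,3,4}, which does not contain 9.

No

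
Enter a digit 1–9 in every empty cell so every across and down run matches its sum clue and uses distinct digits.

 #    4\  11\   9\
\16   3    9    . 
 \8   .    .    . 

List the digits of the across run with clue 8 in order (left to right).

4 in 2 cells must be {1,3}.
R1C3 = 16 − 12 = 4 completes the 16 across.
R2C1 = 4 − 3 = 1 completes the 4 down.
R2C2 = 11 − 9 = 2 completes the 11 down.
R2C3 = 8 − 3 = 5 completes the 8 across.

1, 2, 5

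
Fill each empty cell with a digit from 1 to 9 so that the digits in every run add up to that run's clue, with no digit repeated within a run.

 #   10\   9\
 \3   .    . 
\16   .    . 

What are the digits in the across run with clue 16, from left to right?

9, 7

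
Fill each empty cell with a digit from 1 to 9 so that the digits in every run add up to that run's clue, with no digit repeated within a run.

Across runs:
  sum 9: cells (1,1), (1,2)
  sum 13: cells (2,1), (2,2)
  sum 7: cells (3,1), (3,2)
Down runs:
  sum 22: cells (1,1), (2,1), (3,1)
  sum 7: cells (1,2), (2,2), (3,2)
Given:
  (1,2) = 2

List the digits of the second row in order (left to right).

7 in 3 cells must be {1,2,4}.
(1,1) = 9 − 2 = 7 completes the 9 across.
Given what's placed, (2,2) must be 4 to fit the 13 across and 7 down.
(3,1) = 6: the only remaining digit allowed by both the 7 across and the 22 down.
(3,2) = 7 − 6 = 1 completes the 7 across.
(2,1) = 13 − 4 = 9 completes the 13 across.

9, 4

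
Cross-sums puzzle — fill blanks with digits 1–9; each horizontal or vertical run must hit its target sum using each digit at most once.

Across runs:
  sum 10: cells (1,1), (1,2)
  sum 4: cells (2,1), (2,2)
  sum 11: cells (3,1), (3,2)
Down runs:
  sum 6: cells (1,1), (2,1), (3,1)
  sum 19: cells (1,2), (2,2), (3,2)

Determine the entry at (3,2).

9

4 in 2 cells must be {1,3}; 6 in 3 cells must be {1,2,3}.
The 4 across and the 19 down share only 3, so (2,2) = 3.
(2,1) = 4 − 3 = 1 completes the 4 across.
Nothing is forced directly, so branch on (1,1), whose candidates are 2 or 3. If (1,1) = 2: then (1,2) would have to be in {8} for the 10 across but in {7,9} for the 19 down — contradiction. So (1,1) = 3.
(1,2) = 10 − 3 = 7 completes the 10 across.
(3,1) = 6 − 4 = 2 completes the 6 down.
(3,2) = 11 − 2 = 9 completes the 11 across.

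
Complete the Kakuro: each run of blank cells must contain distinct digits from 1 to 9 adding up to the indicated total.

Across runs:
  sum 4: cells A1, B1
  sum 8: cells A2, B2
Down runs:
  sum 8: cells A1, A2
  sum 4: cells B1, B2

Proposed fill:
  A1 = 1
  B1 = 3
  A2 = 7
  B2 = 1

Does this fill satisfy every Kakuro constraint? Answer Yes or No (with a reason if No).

Yes

Across: 1+3=4; 7+1=8. Down: 1+7=8; 3+1=4. No digit repeats within any run.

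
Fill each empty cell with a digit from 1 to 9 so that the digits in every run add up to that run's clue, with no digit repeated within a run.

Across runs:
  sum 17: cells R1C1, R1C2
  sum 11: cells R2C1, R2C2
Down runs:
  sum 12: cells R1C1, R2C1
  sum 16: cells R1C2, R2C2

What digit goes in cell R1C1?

8

17 in 2 cells must be {8,9}; 16 in 2 cells must be {7,9}.
The 17 across and the 16 down share only 9, so R1C2 = 9.
R2C2 = 16 − 9 = 7 completes the 16 down.
R1C1 = 17 − 9 = 8 completes the 17 across.
R2C1 = 11 − 7 = 4 completes the 11 across.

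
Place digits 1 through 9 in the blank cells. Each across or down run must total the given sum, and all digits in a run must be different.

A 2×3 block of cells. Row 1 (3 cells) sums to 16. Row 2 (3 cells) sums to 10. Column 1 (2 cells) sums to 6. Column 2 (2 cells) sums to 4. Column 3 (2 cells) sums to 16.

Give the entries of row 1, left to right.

4 in 2 cells must be {1,3}; 16 in 2 cells must be {7,9}.
The 10 across and the 16 down share only 7, so (2,3) = 7.
(1,3) = 16 − 7 = 9 completes the 16 down.
Given what's placed, (2,2) must be 1 to fit the 10 across and 4 down.
(1,2) = 4 − 1 = 3 completes the 4 down.
(2,1) = 10 − 8 = 2 completes the 10 across.
(1,1) = 16 − 12 = 4 completes the 16 across.

4, 3, 9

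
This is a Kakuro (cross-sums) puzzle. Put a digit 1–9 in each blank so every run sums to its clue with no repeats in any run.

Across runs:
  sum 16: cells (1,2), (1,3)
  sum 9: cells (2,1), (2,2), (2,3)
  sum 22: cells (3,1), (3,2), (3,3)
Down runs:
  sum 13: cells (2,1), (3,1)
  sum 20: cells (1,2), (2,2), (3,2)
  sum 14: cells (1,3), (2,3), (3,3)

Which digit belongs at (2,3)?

16 in 2 cells must be {7,9}.
Nothing is forced directly, so branch on (1,2), whose candidates are 7 or 9. If (1,2) = 7: that forces (1,3) = 9, after which (3,3) would have to be in {5,6,7,8,9} for the 22 across but in {1,2,3,4} for the 14 down — contradiction. So (1,2) = 9.
(1,3) = 16 − 9 = 7 completes the 16 across.
Nothing is forced directly, so branch on (3,3), whose candidates are 5 or 6. If (3,3) = 6: that forces (2,3) = 1, (3,2) = 7, after which (2,2) would have to be in {2,3,5,6} for the 9 across but in {4} for the 20 down — contradiction. So (3,3) = 5.
(2,3) = 14 − 12 = 2 completes the 14 down.

2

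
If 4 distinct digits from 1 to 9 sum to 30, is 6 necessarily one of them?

Yes

The only way to make 30 from 4 distinct digits is {6,7,8,9}, which contains 6.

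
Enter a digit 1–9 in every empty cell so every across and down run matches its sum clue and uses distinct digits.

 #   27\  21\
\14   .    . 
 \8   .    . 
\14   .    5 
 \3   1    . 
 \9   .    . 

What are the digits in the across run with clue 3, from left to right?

1 2

3 in 2 cells must be {1,2}.
R3C1 = 14 − 5 = 9 completes the 14 across.
R4C2 = 3 − 1 = 2 completes the 3 across.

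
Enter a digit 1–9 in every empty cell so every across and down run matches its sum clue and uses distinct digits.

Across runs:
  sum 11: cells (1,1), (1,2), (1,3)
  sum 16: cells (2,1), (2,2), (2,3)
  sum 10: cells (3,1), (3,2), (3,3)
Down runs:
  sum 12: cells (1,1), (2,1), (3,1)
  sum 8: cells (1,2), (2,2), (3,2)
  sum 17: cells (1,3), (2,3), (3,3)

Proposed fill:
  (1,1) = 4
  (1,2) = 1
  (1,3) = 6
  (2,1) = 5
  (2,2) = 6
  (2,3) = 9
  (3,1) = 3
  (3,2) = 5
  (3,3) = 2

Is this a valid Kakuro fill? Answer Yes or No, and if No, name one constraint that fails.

No — the across run (2,1)–(2,3) sums to 20, not 16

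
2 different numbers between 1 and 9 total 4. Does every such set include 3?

The only way to make 4 from 2 distinct digits is {1,3}, which contains 3.

Yes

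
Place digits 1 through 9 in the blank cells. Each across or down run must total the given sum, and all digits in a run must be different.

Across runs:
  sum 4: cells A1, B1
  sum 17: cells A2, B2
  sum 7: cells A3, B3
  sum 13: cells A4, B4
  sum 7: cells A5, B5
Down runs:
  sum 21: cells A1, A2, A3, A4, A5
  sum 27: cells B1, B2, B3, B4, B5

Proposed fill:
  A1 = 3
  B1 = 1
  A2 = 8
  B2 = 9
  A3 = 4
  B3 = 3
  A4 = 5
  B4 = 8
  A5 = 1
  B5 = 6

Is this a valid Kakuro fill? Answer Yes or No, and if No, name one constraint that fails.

Yes

Across: 3+1=4; 8+9=17; 4+3=7; 5+8=13; 1+6=7. Down: 3+8+4+5+1=21; 1+9+3+8+6=27. No digit repeats within any run.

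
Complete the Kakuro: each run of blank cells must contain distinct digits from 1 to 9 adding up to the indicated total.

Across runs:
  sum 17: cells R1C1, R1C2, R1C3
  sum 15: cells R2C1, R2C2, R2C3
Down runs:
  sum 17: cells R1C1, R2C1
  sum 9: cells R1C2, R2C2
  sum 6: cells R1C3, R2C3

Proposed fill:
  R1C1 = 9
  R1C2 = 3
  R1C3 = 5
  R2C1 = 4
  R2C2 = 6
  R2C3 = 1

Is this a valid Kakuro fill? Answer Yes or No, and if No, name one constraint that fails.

No — the down run R1C1–R2C1 sums to 13, not 17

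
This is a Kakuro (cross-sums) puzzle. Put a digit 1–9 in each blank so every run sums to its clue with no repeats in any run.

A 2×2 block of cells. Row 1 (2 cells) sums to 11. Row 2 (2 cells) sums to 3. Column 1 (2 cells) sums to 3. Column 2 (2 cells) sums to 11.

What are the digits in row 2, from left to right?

1, 2

3 in 2 cells must be {1,2}.
The 11 across and the 3 down share only 2, so (1,1) = 2.
(1,2) = 11 − 2 = 9 completes the 11 across.
(2,1) = 3 − 2 = 1 completes the 3 down.
(2,2) = 3 − 1 = 2 completes the 3 across.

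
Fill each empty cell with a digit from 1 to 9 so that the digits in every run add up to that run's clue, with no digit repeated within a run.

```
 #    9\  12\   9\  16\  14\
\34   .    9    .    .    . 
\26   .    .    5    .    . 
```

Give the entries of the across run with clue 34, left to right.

8 9 4 7 6

34 in 5 cells must be {4,6,7,8,9}; 16 in 2 cells must be {7,9}.
R1C3 = 9 − 5 = 4 completes the 9 down.
R1C4 = 7: the only remaining digit allowed by both the 34 across and the 16 down.
R2C2 = 12 − 9 = 3 completes the 12 down.
R2C4 = 16 − 7 = 9 completes the 16 down.
Given what's placed, R2C5 must be 8 to fit the 26 across and 14 down.
R1C5 = 14 − 8 = 6 completes the 14 down.
R2C1 = 26 − 25 = 1 completes the 26 across.
R1C1 = 34 − 26 = 8 completes the 34 across.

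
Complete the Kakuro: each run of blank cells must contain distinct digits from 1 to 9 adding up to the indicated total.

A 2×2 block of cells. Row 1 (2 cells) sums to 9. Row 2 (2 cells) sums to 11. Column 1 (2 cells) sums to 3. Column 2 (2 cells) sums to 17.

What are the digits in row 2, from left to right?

3 in 2 cells must be {1,2}; 17 in 2 cells must be {8,9}.
The 9 across and the 17 down share only 8, so (1,2) = 8.
The 11 across and the 3 down share only 2, so (2,1) = 2.
(2,2) = 11 − 2 = 9 completes the 11 across.
(1,1) = 9 − 8 = 1 completes the 9 across.

2 9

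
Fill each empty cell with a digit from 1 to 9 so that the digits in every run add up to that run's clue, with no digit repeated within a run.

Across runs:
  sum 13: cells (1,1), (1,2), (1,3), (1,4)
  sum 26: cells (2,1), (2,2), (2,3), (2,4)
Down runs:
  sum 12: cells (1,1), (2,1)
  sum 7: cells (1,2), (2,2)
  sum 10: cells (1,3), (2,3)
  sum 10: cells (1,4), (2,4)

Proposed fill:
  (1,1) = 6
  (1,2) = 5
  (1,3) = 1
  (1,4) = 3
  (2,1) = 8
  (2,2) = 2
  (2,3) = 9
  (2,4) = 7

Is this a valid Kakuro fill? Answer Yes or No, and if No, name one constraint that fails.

No — the down run (1,1)–(2,1) sums to 14, not 12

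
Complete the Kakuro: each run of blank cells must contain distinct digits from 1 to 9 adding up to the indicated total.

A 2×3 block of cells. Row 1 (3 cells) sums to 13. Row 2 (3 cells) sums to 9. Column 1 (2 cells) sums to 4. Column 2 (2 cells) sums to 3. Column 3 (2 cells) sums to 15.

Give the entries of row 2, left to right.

4 in 2 cells must be {1,3}; 3 in 2 cells must be {1,2}.
The 9 across and the 15 down share only 6, so (2,3) = 6.
(1,3) = 15 − 6 = 9 completes the 15 down.
Given what's placed, (2,1) must be 1 to fit the 9 across and 4 down.
(2,2) = 9 − 7 = 2 completes the 9 across.
(1,1) = 4 − 1 = 3 completes the 4 down.
(1,2) = 13 − 12 = 1 completes the 13 across.

1, 2, 6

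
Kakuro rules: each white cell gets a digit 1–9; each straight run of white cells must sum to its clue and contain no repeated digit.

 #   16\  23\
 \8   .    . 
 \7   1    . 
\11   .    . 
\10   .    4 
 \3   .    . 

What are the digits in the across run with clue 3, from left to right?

2 1

3 in 2 cells must be {1,2}; 16 in 5 cells must be {1,2,3,4,6}.
R2C2 = 7 − 1 = 6 completes the 7 across.
R4C1 = 10 − 4 = 6 completes the 10 across.
R5C1 = 2: the only remaining digit allowed by both the 3 across and the 16 down.
R5C2 = 3 − 2 = 1 completes the 3 across.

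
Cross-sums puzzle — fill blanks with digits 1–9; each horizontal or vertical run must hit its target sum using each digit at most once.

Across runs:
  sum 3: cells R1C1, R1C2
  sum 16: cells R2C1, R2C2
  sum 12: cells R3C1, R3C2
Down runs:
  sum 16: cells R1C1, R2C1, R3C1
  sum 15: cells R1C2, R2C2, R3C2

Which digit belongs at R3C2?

4

3 in 2 cells must be {1,2}; 16 in 2 cells must be {7,9}.
Nothing is forced directly, so branch on R1C1, whose candidates are 1 or 2. If R1C1 = 2: that forces R1C2 = 1, R2C1 = 9, after which R2C2 would have to be in {7} for the 16 across but in {5,6,8,9} for the 15 down — contradiction. So R1C1 = 1.
R1C2 = 3 − 1 = 2 completes the 3 across.
Nothing is forced directly, so branch on R2C1, whose candidates are 7 or 9. If R2C1 = 9: that forces R2C2 = 7, after which R3C1 would have to be in {3,4,5,7,8,9} for the 12 across but in {6} for the 16 down — contradiction. So R2C1 = 7.
R2C2 = 16 − 7 = 9 completes the 16 across.
R3C1 = 16 − 8 = 8 completes the 16 down.
R3C2 = 12 − 8 = 4 completes the 12 across.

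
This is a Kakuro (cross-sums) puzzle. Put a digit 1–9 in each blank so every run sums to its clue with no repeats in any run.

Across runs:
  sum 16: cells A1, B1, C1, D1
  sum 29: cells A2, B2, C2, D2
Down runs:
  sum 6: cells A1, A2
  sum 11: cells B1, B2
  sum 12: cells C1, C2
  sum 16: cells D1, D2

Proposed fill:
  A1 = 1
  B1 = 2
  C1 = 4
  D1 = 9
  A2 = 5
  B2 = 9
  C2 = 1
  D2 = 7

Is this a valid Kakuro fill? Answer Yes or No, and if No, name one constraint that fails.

No — the across run A2–D2 sums to 22, not 29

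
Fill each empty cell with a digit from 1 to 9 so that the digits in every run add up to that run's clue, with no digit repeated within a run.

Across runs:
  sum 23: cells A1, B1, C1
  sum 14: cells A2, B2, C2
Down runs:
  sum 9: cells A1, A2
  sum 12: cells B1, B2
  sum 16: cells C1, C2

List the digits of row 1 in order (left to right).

23 in 3 cells must be {6,8,9}; 16 in 2 cells must be {7,9}.
The 23 across and the 16 down share only 9, so C1 = 9.
C2 = 16 − 9 = 7 completes the 16 down.
Given what's placed, B1 must be 8 to fit the 23 across and 12 down.
B2 = 12 − 8 = 4 completes the 12 down.
A1 = 23 − 17 = 6 completes the 23 across.
A2 = 14 − 11 = 3 completes the 14 across.

6 8 9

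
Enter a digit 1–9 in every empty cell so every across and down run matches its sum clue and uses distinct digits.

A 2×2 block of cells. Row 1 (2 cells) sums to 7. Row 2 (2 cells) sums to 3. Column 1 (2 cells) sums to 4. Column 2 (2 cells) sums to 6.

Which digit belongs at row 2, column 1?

3 in 2 cells must be {1,2}; 4 in 2 cells must be {1,3}.
The 3 across and the 4 down share only 1, so (2,1) = 1.
(2,2) = 3 − 1 = 2 completes the 3 across.
(1,1) = 4 − 1 = 3 completes the 4 down.
(1,2) = 7 − 3 = 4 completes the 7 across.

1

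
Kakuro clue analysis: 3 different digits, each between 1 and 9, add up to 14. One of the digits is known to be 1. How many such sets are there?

3

3 distinct digits from 1–9 sum between 6 and 24.
Keeping only sets containing 1.
Enumerating: {1,4,9}, {1,5,8}, {1,6,7}.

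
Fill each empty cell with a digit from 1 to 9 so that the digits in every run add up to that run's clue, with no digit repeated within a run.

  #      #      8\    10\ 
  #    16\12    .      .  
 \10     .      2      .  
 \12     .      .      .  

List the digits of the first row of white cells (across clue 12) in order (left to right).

5 7

16 in 2 cells must be {7,9}.
Given what's placed, R1C2 must be 5 to fit the 12 across and 8 down.
R1C3 = 12 − 5 = 7 completes the 12 across.
Given what's placed, R2C1 must be 7 to fit the 10 across and 16 down.
R2C3 = 10 − 9 = 1 completes the 10 across.
R3C1 = 16 − 7 = 9 completes the 16 down.
R3C2 = 8 − 7 = 1 completes the 8 down.
R3C3 = 12 − 10 = 2 completes the 12 across.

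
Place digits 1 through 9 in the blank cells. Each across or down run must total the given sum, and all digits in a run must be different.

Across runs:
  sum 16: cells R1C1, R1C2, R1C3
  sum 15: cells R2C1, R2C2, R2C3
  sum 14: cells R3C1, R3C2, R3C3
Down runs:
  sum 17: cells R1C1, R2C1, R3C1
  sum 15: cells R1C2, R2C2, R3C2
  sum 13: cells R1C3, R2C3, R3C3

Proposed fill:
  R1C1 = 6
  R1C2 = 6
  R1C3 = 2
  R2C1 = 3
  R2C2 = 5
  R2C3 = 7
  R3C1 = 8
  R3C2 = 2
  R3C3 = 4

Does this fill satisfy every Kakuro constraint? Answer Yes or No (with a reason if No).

No — the down run R1C2–R3C2 sums to 13, not 15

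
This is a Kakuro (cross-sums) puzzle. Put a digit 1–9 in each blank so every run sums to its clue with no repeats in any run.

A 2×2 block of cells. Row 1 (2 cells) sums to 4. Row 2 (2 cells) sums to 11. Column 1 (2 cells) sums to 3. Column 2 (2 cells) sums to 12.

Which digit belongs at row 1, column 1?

1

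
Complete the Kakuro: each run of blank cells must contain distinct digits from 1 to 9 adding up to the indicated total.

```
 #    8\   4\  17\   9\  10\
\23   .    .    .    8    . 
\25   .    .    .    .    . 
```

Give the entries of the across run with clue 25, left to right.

6 3 8 1 7

4 in 2 cells must be {1,3}; 17 in 2 cells must be {8,9}.
Given what's placed, R1C3 must be 9 to fit the 23 across and 17 down.
R2C3 = 17 − 9 = 8 completes the 17 down.
R2C4 = 9 − 8 = 1 completes the 9 down.
R2C2 = 3: the only remaining digit allowed by both the 25 across and the 4 down.
R1C2 = 4 − 3 = 1 completes the 4 down.
No cell is forced outright now. R2C1 can only be 6 or 7 (the digits allowed by both its 25 across and its 8 down). If R2C1 = 7: then R1C1 would have to be in {2,3} for the 23 across but in {1} for the 8 down — contradiction. So R2C1 = 6.
R1C1 = 8 − 6 = 2 completes the 8 down.
R1C5 = 23 − 20 = 3 completes the 23 across.
R2C5 = 25 − 18 = 7 completes the 25 across.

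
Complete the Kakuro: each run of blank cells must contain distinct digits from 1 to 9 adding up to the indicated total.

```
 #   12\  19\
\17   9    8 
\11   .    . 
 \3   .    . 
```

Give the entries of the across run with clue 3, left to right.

17 in 2 cells must be {8,9}; 3 in 2 cells must be {1,2}.
R2C1 = 2: the only remaining digit allowed by both the 11 across and the 12 down.
R2C2 = 11 − 2 = 9 completes the 11 across.
R3C1 = 12 − 11 = 1 completes the 12 down.
R3C2 = 3 − 1 = 2 completes the 3 across.

1 2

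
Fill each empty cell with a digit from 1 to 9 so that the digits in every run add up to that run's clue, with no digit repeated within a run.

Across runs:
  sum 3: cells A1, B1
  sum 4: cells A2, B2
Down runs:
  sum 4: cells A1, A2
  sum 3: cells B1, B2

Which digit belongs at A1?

3 in 2 cells must be {1,2}; 4 in 2 cells must be {1,3}.
The 3 across and the 4 down share only 1, so A1 = 1.
B1 = 3 − 1 = 2 completes the 3 across.
A2 = 4 − 1 = 3 completes the 4 down.
B2 = 4 − 3 = 1 completes the 4 across.

1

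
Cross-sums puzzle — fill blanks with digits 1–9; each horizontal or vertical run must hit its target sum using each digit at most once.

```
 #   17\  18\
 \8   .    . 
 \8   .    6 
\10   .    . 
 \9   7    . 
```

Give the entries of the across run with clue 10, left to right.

R2C1 = 8 − 6 = 2 completes the 8 across.
R3C1 = 3: the only remaining digit allowed by both the 10 across and the 17 down.
R3C2 = 10 − 3 = 7 completes the 10 across.
R4C2 = 9 − 7 = 2 completes the 9 across.
R1C1 = 17 − 12 = 5 completes the 17 down.
R1C2 = 8 − 5 = 3 completes the 8 across.

3 7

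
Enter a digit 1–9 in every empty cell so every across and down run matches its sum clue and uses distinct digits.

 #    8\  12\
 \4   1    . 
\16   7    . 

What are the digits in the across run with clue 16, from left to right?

7 9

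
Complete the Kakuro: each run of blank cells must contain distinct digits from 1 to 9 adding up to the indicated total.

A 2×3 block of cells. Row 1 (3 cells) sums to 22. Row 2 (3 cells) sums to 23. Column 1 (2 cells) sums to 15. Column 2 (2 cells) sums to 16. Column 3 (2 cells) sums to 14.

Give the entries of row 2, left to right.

6, 9, 8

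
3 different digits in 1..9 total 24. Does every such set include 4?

No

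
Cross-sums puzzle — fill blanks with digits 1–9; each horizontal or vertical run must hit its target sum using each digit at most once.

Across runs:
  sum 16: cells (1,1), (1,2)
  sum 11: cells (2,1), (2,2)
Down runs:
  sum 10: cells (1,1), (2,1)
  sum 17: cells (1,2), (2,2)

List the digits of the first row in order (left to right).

16 in 2 cells must be {7,9}; 17 in 2 cells must be {8,9}.
The 16 across and the 17 down share only 9, so (1,2) = 9.
(2,2) = 17 − 9 = 8 completes the 17 down.
(1,1) = 16 − 9 = 7 completes the 16 across.
(2,1) = 11 − 8 = 3 completes the 11 across.

7, 9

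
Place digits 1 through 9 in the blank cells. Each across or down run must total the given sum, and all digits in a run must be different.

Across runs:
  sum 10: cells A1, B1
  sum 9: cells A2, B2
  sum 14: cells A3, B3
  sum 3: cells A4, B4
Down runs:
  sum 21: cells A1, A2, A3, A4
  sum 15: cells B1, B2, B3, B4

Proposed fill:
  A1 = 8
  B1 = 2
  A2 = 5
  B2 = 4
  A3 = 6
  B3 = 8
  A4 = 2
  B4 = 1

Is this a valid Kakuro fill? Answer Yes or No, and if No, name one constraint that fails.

Yes

Across: 8+2=10; 5+4=9; 6+8=14; 2+1=3. Down: 8+5+6+2=21; 2+4+8+1=15. No digit repeats within any run.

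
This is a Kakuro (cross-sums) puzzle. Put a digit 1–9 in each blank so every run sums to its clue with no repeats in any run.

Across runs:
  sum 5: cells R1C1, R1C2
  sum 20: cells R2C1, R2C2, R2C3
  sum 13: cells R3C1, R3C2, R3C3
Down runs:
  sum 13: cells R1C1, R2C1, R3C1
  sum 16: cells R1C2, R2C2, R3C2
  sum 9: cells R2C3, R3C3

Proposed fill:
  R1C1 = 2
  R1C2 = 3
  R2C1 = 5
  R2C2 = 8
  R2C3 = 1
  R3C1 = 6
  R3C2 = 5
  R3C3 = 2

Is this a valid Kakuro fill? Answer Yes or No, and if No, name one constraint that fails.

No — the across run R2C1–R2C3 sums to 14, not 20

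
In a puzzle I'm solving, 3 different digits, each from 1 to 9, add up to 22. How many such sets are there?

2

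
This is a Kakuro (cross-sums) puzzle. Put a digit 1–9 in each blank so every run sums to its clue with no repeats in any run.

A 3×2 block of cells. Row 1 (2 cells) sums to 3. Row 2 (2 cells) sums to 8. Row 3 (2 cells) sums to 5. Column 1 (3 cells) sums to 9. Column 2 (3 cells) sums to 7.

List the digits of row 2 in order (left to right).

3 in 2 cells must be {1,2}; 7 in 3 cells must be {1,2,4}.
Nothing is forced directly, so branch on (2,2), whose candidates are 1 or 2. If (2,2) = 1: that forces (1,2) = 2, after which (2,1) would have to be in {7} for the 8 across but in {1,2,3,4,5,6} for the 9 down — contradiction. So (2,2) = 2.
Given what's placed, (1,2) must be 1 to fit the 3 across and 7 down.
(2,1) = 8 − 2 = 6 completes the 8 across.
(3,2) = 7 − 3 = 4 completes the 7 down.
(1,1) = 3 − 1 = 2 completes the 3 across.
(3,1) = 5 − 4 = 1 completes the 5 across.

6 2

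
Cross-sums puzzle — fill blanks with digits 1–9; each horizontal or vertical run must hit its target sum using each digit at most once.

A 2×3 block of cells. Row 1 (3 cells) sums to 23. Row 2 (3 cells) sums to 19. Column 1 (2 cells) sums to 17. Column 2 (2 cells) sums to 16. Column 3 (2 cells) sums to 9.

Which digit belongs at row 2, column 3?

23 in 3 cells must be {6,8,9}; 17 in 2 cells must be {8,9}; 16 in 2 cells must be {7,9}.
The 23 across and the 16 down share only 9, so (1,2) = 9.
(2,2) = 16 − 9 = 7 completes the 16 down.
Given what's placed, (1,1) must be 8 to fit the 23 across and 17 down.
(1,3) = 23 − 17 = 6 completes the 23 across.
(2,1) = 17 − 8 = 9 completes the 17 down.
(2,3) = 19 − 16 = 3 completes the 19 across.

3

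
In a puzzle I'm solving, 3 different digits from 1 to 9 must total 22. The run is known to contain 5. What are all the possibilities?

{5,8,9}

3 distinct digits from 1–9 sum between 6 and 24.
Keeping only sets containing 5.
Only one set works: {5,8,9}.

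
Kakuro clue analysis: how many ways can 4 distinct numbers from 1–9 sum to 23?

9

4 distinct digits from 1–9 sum between 10 and 30.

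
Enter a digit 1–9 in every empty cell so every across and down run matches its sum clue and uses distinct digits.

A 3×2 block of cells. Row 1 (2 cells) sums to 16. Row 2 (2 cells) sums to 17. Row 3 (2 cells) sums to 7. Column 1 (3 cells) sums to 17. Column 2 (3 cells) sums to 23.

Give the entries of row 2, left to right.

9 8

16 in 2 cells must be {7,9}; 17 in 2 cells must be {8,9}; 23 in 3 cells must be {6,8,9}.
The 16 across and the 23 down share only 9, so (1,2) = 9.
Given what's placed, (2,2) must be 8 to fit the 17 across and 23 down.
(3,2) = 23 − 17 = 6 completes the 23 down.
(1,1) = 16 − 9 = 7 completes the 16 across.
(2,1) = 17 − 8 = 9 completes the 17 across.
(3,1) = 7 − 6 = 1 completes the 7 across.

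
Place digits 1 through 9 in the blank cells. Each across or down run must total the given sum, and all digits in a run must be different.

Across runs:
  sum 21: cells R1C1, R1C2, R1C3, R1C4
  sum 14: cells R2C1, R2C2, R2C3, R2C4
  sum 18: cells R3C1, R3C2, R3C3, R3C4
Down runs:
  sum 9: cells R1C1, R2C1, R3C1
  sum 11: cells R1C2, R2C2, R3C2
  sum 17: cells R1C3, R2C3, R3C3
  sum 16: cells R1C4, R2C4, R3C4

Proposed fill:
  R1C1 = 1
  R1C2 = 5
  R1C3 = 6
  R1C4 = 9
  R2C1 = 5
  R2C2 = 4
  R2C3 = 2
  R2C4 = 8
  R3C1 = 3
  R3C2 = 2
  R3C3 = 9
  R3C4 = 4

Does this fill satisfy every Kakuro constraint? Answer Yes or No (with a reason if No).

No — the across run R2C1–R2C4 sums to 19, not 14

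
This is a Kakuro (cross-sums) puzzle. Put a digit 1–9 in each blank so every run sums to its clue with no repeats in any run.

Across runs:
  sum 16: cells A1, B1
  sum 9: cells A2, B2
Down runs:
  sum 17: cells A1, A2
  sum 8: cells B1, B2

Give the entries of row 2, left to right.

16 in 2 cells must be {7,9}; 17 in 2 cells must be {8,9}.
The 16 across and the 17 down share only 9, so A1 = 9.
B1 = 16 − 9 = 7 completes the 16 across.
A2 = 17 − 9 = 8 completes the 17 down.
B2 = 9 − 8 = 1 completes the 9 across.

8 1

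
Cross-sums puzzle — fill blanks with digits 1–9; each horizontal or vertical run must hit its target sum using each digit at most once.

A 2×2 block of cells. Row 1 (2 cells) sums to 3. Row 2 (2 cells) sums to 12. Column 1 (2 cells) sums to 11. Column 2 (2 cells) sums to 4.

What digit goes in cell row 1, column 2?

1

3 in 2 cells must be {1,2}; 4 in 2 cells must be {1,3}.
The 3 across and the 11 down share only 2, so (1,1) = 2.
(1,2) = 3 − 2 = 1 completes the 3 across.
(2,1) = 11 − 2 = 9 completes the 11 down.
(2,2) = 12 − 9 = 3 completes the 12 across.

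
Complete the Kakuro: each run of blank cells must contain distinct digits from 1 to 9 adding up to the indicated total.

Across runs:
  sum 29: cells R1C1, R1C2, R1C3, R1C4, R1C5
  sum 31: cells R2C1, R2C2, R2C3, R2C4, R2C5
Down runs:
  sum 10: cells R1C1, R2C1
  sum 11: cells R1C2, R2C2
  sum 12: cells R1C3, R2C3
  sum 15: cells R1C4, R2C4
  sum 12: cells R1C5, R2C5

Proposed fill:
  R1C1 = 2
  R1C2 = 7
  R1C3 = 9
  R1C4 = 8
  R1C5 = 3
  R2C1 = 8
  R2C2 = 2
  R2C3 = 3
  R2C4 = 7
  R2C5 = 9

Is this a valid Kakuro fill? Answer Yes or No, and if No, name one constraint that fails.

No — the across run R2C1–R2C5 sums to 29, not 31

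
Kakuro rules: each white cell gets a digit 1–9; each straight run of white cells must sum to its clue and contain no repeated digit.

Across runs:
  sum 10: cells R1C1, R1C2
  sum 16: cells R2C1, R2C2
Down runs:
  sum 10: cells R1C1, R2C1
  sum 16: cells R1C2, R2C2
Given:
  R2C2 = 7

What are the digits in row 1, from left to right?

1, 9

16 in 2 cells must be {7,9}.
R1C2 = 16 − 7 = 9 completes the 16 down.
R2C1 = 16 − 7 = 9 completes the 16 across.
R1C1 = 10 − 9 = 1 completes the 10 across.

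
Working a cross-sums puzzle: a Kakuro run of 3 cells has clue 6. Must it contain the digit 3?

Yes

The only way to make 6 from 3 distinct digits is {1,2,3}, which contains 3.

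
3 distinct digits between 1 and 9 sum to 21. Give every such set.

{4,8,9}; {5,7,9}; {6,7,8}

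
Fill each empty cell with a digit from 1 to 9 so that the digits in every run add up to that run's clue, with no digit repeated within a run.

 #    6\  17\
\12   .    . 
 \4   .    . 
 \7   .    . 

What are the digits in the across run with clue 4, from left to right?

1, 3

4 in 2 cells must be {1,3}; 6 in 3 cells must be {1,2,3}.
The 12 across and the 6 down share only 3, so R1C1 = 3.
R1C2 = 12 − 3 = 9 completes the 12 across.
Given what's placed, R2C1 must be 1 to fit the 4 across and 6 down.
R2C2 = 4 − 1 = 3 completes the 4 across.
R3C1 = 6 − 4 = 2 completes the 6 down.
R3C2 = 7 − 2 = 5 completes the 7 across.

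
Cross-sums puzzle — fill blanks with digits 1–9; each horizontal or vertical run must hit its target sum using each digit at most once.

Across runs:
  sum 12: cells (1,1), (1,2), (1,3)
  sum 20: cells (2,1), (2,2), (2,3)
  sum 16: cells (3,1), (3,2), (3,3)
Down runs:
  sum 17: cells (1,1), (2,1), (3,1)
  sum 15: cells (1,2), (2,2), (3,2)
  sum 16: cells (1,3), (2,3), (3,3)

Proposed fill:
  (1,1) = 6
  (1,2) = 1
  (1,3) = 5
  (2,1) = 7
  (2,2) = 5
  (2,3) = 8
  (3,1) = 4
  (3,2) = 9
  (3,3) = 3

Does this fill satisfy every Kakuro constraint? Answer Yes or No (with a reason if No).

Yes

Across: 6+1+5=12; 7+5+8=20; 4+9+3=16. Down: 6+7+4=17; 1+5+9=15; 5+8+3=16. No digit repeats within any run.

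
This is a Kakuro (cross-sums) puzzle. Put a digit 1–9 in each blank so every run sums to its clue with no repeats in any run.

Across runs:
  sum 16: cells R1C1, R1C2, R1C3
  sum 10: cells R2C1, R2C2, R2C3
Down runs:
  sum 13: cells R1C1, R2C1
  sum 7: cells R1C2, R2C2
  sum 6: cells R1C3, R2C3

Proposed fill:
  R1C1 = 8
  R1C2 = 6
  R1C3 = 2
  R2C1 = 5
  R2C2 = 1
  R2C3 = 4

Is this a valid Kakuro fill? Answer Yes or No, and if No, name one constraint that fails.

Across: 8+6+2=16; 5+1+4=10. Down: 8+5=13; 6+1=7; 2+4=6. No digit repeats within any run.

Yes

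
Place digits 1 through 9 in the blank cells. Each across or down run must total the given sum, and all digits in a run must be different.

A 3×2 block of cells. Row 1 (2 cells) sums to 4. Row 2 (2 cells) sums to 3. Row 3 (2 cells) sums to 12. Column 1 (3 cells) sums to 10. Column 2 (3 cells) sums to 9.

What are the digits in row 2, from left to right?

4 in 2 cells must be {1,3}; 3 in 2 cells must be {1,2}.
Nothing is forced directly, so branch on (1,1), whose candidates are 1 or 3. If (1,1) = 3: that forces (1,2) = 1, (2,2) = 2, (3,1) = 5, after which (3,2) would have to be in {7} for the 12 across but in {6} for the 9 down — contradiction. So (1,1) = 1.
(1,2) = 4 − 1 = 3 completes the 4 across.
Given what's placed, (2,1) must be 2 to fit the 3 across and 10 down.
(2,2) = 3 − 2 = 1 completes the 3 across.
(3,1) = 10 − 3 = 7 completes the 10 down.
(3,2) = 12 − 7 = 5 completes the 12 across.

2 1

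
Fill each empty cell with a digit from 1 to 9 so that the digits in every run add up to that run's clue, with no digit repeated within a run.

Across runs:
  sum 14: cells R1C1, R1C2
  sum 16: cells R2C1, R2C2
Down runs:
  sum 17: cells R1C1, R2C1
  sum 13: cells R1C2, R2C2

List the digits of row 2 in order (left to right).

16 in 2 cells must be {7,9}; 17 in 2 cells must be {8,9}.
The 16 across and the 17 down share only 9, so R2C1 = 9.
R2C2 = 16 − 9 = 7 completes the 16 across.
R1C1 = 17 − 9 = 8 completes the 17 down.
R1C2 = 14 − 8 = 6 completes the 14 across.

9 7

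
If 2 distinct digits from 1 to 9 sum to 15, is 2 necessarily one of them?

Counterexample: {6,9} sums to 15 without using 2.

No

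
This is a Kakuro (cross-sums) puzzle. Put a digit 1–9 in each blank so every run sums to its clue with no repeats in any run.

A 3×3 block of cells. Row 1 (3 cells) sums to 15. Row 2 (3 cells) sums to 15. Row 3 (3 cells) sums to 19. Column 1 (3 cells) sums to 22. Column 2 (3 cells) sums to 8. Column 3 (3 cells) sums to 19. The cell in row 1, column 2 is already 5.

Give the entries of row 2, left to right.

Given what's placed, (3,2) must be 2 to fit the 19 across and 8 down.
(2,2) = 8 − 7 = 1 completes the 8 down.
No cell is forced outright now. (3,1) can only be 8 or 9 (the digits allowed by both its 19 across and its 22 down). If (3,1) = 8: that forces (1,1) = 9, after which (1,3) would have to be in {1} for the 15 across but in {2,3,4,5,6,7,8,9} for the 19 down — contradiction. So (3,1) = 9.
(3,3) = 19 − 11 = 8 completes the 19 across.
Nothing is forced directly, so branch on (1,1), whose candidates are 6 or 7 or 8. If (1,1) = 6: that forces (1,3) = 4, after which (2,1) would have to be in {5,6,8,9} for the 15 across but in {7} for the 22 down — contradiction. If (1,1) = 7: then (1,3) would have to be in {3} for the 15 across but in {2,4,5,6,7,9} for the 19 down — contradiction. So (1,1) = 8.
(1,3) = 15 − 13 = 2 completes the 15 across.
(2,1) = 22 − 17 = 5 completes the 22 down.
(2,3) = 15 − 6 = 9 completes the 15 across.

5, 1, 9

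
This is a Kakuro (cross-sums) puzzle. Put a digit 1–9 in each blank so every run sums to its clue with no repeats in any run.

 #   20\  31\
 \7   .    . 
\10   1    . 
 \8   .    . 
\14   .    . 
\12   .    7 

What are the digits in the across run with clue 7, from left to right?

3 4

R2C2 = 10 − 1 = 9 completes the 10 across.
R5C1 = 12 − 7 = 5 completes the 12 across.
No cell is forced outright now. R4C1 can only be 8 or 9 (the digits allowed by both its 14 across and its 20 down). If R4C1 = 8: that forces R3C1 = 2, R3C2 = 6, after which R4C2 would have to be in {6} for the 14 across but in {1,4,5,8} for the 31 down — contradiction. So R4C1 = 9.
R4C2 = 14 − 9 = 5 completes the 14 across.
Nothing is forced directly, so branch on R1C1, whose candidates are 2 or 3. If R1C1 = 2: then R1C2 would have to be in {5} for the 7 across but in {2,4,6,8} for the 31 down — contradiction. So R1C1 = 3.
R1C2 = 7 − 3 = 4 completes the 7 across.
R3C1 = 20 − 18 = 2 completes the 20 down.
R3C2 = 8 − 2 = 6 completes the 8 across.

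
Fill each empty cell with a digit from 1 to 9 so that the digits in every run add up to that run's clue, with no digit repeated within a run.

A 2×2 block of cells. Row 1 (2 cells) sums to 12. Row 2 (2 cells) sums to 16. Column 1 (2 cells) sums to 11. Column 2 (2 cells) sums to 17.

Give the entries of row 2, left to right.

7 9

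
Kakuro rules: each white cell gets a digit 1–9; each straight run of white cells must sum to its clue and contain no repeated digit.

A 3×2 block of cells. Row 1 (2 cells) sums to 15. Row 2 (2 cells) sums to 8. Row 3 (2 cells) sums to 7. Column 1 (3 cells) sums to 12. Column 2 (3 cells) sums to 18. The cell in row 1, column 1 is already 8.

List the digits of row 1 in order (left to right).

(1,2) = 15 − 8 = 7 completes the 15 across.
No cell is forced outright now. (2,1) can only be 1 or 3 (the digits allowed by both its 8 across and its 12 down). If (2,1) = 1: then (2,2) would have to be in {7} for the 8 across but in {2,3,5,6,8,9} for the 18 down — contradiction. So (2,1) = 3.
(2,2) = 8 − 3 = 5 completes the 8 across.
(3,1) = 12 − 11 = 1 completes the 12 down.
(3,2) = 7 − 1 = 6 completes the 7 across.

8 7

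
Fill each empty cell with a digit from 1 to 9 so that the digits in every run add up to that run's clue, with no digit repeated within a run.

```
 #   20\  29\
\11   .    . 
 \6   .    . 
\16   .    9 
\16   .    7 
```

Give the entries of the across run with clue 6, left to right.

1 5

16 in 2 cells must be {7,9}; 29 in 4 cells must be {5,7,8,9}.
R2C2 = 5: the only remaining digit allowed by both the 6 across and the 29 down.
R3C1 = 16 − 9 = 7 completes the 16 across.
R4C1 = 16 − 7 = 9 completes the 16 across.
R1C1 = 3: the only remaining digit allowed by both the 11 across and the 20 down.
R1C2 = 11 − 3 = 8 completes the 11 across.
R2C1 = 6 − 5 = 1 completes the 6 across.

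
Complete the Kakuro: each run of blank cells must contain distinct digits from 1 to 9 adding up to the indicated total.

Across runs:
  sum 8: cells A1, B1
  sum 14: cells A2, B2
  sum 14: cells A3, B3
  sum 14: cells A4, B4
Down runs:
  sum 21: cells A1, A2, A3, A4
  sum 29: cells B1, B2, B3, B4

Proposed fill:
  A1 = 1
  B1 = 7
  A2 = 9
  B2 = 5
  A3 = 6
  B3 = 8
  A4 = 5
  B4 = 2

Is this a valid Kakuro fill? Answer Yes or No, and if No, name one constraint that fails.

No — the across run A4–B4 sums to 7, not 14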